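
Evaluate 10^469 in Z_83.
Using Fermat: 10^{82} ≡ 1 mod 83. 469 ≡ 59 mod 82. So 10^{469} ≡ 10^{59} ≡ 29 mod 83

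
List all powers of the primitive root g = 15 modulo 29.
15^1, 15^2, ..., 15^{28} mod 29: [15, 22, 11, 20, 10, 5, 17, 23, 26, 13, 21, 25, 27, 28, 14, 7, 18, 9, 19, 24, 12, 6, 3, 16, 8, 4, 2, 1]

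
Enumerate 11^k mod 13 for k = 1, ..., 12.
11^1, 11^2, ..., 11^{12} mod 13: [11, 4, 5, 3, 7, 12, 2, 9, 8, 10, 6, 1]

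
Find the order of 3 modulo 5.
Powers of 3 mod 5: 3^1≡3, 3^2≡4, 3^3≡2, 3^4≡1. So the order of 3 is 4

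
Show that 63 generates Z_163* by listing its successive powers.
63^1, 63^2, ..., 63^{162} mod 163: [63, 57, 5, 152, 122, 25, 108, 121, 125, 51, 116, 136, 92, 91, 28, 134, 129, 140, 18, 156, 48, 90, 128, 77, 124, 151, 59, 131, 103, 132, 3, 26, 8, 15, 130, 40, 75, 161, 37, 49, 153, 22, 82, 113, 110, 84, 76, 61, 94, 54, 142, 144, 107, 58, 68, 46, 127, 14, 67, 146, 70, 9, 78, 24, 45, 64, 120, 62, 157, 111, 147, 133, 66, 83, 13, 4, 89, 65, 20, 119, 162, 100, 106, 158, 11, 41, 138, 55, 42, 38, 112, 47, 27, 71, 72, 135, 29, 34, 23, 145, 7, 115, 73, 35, 86, 39, 12, 104, 32, 60, 31, 160, 137, 155, 148, 33, 123, 88, 2, 126, 114, 10, 141, 81, 50, 53, 79, 87, 102, 69, 109, 21, 19, 56, 105, 95, 117, 36, 149, 96, 17, 93, 154, 85, 139, 118, 99, 43, 101, 6, 52, 16, 30, 97, 80, 150, 159, 74, 98, 143, 44, 1]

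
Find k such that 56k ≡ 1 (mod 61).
Since 61 is prime, by Fermat 56^(-1) ≡ 56^{59} ≡ 12 (mod 61). Verify: 56 × 12 = 672 ≡ 1 (mod 61)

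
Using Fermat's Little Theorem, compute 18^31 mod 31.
By Fermat: 18^{30} ≡ 1 mod 31. So 18^{31} = 18^{30} · 18^{1} ≡ 18^{1} ≡ 18 mod 31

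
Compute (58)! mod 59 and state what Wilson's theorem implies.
(58)! mod 59 = 58. Since this equals -1 (mod 59), Wilson confirms 59 is prime.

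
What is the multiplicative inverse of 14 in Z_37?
Since 37 is prime, by Fermat 14^(-1) ≡ 14^{35} ≡ 8 (mod 37). Verify: 14 × 8 = 112 ≡ 1 (mod 37)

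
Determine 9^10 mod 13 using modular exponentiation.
By repeated squaring (mod 13): 9^{1}≡9, 9^{2}≡3, 9^{4}≡9, 9^{8}≡3. Then 9^{10} = 9^{8+2} ≡ 3 × 3 ≡ 9 (mod 13)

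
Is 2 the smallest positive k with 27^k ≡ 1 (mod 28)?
Powers of 27 mod 28: 27^1≡27, 27^2≡1. First k with 27^k≡1 is k=2. Yes, ord_28(27) = 2.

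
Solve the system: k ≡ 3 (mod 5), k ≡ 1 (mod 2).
M = 5 × 2 = 10. M₁ = 2, y₁ ≡ 3 (mod 5). M₂ = 5, y₂ ≡ 1 (mod 2). k = 3×2×3 + 1×5×1 ≡ 3 (mod 10)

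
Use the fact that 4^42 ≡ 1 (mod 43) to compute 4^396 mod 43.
By Fermat: 4^{42} ≡ 1 (mod 43). 396 ≡ 18 (mod 42). So 4^{396} ≡ 4^{18} ≡ 41 (mod 43)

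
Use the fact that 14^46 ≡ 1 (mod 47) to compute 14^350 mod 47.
By Fermat: 14^{46} ≡ 1 (mod 47). 350 ≡ 28 (mod 46). So 14^{350} ≡ 14^{28} ≡ 3 (mod 47)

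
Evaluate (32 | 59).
(32/59) = 32^{29} mod 59 = -1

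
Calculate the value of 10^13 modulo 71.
By repeated squaring mod 71: 10^{1}≡10, 10^{2}≡29, 10^{4}≡60, 10^{8}≡50. Then 10^{13} = 10^{8+4+1} ≡ 50 × 60 × 10 ≡ 38 mod 71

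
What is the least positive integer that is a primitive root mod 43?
g = 3. Powers: [3, 9, 27, 38, 28, 41, 37, 25, 32, 10, ...] generates all 42 non-zero residues.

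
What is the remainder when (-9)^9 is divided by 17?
By repeated squaring (mod 17): (-9)^{1}≡8, (-9)^{2}≡13, (-9)^{4}≡16, (-9)^{8}≡1. Then (-9)^{9} = (-9)^{8+1} ≡ 1 × 8 ≡ 8 (mod 17)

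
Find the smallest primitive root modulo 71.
g = 7. Powers: [7, 49, 59, 58, 51, 2, ...] generates all 70 non-zero residues.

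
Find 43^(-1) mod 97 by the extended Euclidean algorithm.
Extended GCD: 43(-9) + 97(4) = 1. So 43^(-1) ≡ -9 ≡ 88 mod 97. Verify: 43 × 88 = 3784 ≡ 1 mod 97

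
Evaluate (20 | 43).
(20/43) = 20^{21} mod 43 = -1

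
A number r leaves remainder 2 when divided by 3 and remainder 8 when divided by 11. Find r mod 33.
M = 3 × 11 = 33. M₁ = 11, y₁ ≡ 2 mod 3. M₂ = 3, y₂ ≡ 4 mod 11. r = 2×11×2 + 8×3×4 ≡ 8 mod 33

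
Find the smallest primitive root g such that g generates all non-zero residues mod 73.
g = 5. Powers: [5, 25, 52, 41, 59, 3, ...] generates all 72 non-zero residues.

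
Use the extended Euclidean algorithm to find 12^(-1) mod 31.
Extended GCD: 12(13) + 31(-5) = 1. So 12^(-1) ≡ 13 (mod 31). Verify: 12 × 13 = 156 ≡ 1 (mod 31)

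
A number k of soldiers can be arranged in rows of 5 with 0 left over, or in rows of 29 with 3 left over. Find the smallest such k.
M = 5 × 29 = 145. M₁ = 29, y₁ ≡ 4 (mod 5). M₂ = 5, y₂ ≡ 6 (mod 29). k = 0×29×4 + 3×5×6 ≡ 90 (mod 145)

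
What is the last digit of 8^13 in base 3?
Using Fermat: 8^{2} ≡ 1 (mod 3). 13 ≡ 1 (mod 2). So 8^{13} ≡ 8^{1} ≡ 2 (mod 3)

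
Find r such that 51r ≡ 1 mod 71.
Since 71 is prime, by Fermat 51^(-1) ≡ 51^{69} ≡ 39 mod 71. Verify: 51 × 39 = 1989 ≡ 1 mod 71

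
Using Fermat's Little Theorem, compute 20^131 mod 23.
By Fermat: 20^{22} ≡ 1 (mod 23). 131 = 5×22 + 21. So 20^{131} ≡ 20^{21} ≡ 15 (mod 23)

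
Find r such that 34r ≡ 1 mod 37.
Since 37 is prime, by Fermat 34^(-1) ≡ 34^{35} ≡ 12 mod 37. Verify: 34 × 12 = 408 ≡ 1 mod 37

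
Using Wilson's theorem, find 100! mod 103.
(102)! = (100)! × (101) × (102) ≡ -1 mod 103. So (100)! ≡ -1 × [(102)(101)]^(-1) ≡ 51 mod 103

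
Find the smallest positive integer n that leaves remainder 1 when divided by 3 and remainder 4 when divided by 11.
M = 3 × 11 = 33. M₁ = 11, y₁ ≡ 2 mod 3. M₂ = 3, y₂ ≡ 4 mod 11. n = 1×11×2 + 4×3×4 ≡ 4 mod 33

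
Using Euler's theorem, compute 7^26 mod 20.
By Euler: 7^{8} ≡ 1 mod 20 since gcd(7, 20) = 1. 26 = 3×8 + 2. So 7^{26} ≡ 7^{2} ≡ 9 mod 20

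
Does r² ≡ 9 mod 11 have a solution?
By Euler's criterion: 9^{5} ≡ 1 mod 11. Since this equals 1, 9 is a QR.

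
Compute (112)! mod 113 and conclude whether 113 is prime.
(112)! mod 113 = 112. Since 112 ≡ -1 mod 113, 113 is prime.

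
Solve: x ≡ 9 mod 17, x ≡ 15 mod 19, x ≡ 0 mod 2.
M = 17 × 19 × 2 = 646. M₁ = 38, y₁ ≡ 13 mod 17. M₂ = 34, y₂ ≡ 14 mod 19. M₃ = 323, y₃ ≡ 1 mod 2. x = 9×38×13 + 15×34×14 + 0×323×1 ≡ 604 mod 646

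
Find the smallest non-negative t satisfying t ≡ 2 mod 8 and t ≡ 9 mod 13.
M = 8 × 13 = 104. M₁ = 13, y₁ ≡ 5 mod 8. M₂ = 8, y₂ ≡ 5 mod 13. t = 2×13×5 + 9×8×5 ≡ 74 mod 104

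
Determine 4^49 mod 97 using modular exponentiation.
By repeated squaring mod 97: 4^{1}≡4, 4^{2}≡16, 4^{4}≡62, 4^{8}≡61, 4^{16}≡35, 4^{32}≡61. Then 4^{49} = 4^{32+16+1} ≡ 61 × 35 × 4 ≡ 4 mod 97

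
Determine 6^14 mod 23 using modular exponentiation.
By repeated squaring mod 23: 6^{1}≡6, 6^{2}≡13, 6^{4}≡8, 6^{8}≡18. Then 6^{14} = 6^{8+4+2} ≡ 18 × 8 × 13 ≡ 9 mod 23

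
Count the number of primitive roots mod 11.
A prime p has φ(p-1) primitive roots; here φ(10) = 4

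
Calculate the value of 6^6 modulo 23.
By repeated squaring (mod 23): 6^{1}≡6, 6^{2}≡13, 6^{4}≡8. Then 6^{6} = 6^{4+2} ≡ 8 × 13 ≡ 12 (mod 23)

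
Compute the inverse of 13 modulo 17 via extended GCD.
Extended GCD: 13(4) + 17(-3) = 1. So 13^(-1) ≡ 4 (mod 17). Verify: 13 × 4 = 52 ≡ 1 (mod 17)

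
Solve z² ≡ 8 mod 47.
The square roots of 8 mod 47 are 14 and 33. Verify: 14² = 196 ≡ 8 mod 47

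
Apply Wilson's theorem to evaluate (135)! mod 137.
(136)! = (135)! × (136) ≡ -1 mod 137. So (135)! ≡ -1 × (136)^(-1) ≡ (-1)×(-1) = 1 mod 137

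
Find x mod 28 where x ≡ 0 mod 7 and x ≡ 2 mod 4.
M = 7 × 4 = 28. M₁ = 4, y₁ ≡ 2 mod 7. M₂ = 7, y₂ ≡ 3 mod 4. x = 0×4×2 + 2×7×3 ≡ 14 mod 28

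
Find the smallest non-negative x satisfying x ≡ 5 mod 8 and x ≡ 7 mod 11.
M = 8 × 11 = 88. M₁ = 11, y₁ ≡ 3 mod 8. M₂ = 8, y₂ ≡ 7 mod 11. x = 5×11×3 + 7×8×7 ≡ 29 mod 88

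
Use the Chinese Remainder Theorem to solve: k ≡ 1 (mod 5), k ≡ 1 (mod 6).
M = 5 × 6 = 30. M₁ = 6, y₁ ≡ 1 (mod 5). M₂ = 5, y₂ ≡ 5 (mod 6). k = 1×6×1 + 1×5×5 ≡ 1 (mod 30)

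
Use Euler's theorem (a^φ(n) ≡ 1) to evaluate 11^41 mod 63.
By Euler: 11^{36} ≡ 1 (mod 63) since gcd(11, 63) = 1. 41 = 1×36 + 5. So 11^{41} ≡ 11^{5} ≡ 23 (mod 63)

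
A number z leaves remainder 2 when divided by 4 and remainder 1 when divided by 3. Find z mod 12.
M = 4 × 3 = 12. M₁ = 3, y₁ ≡ 3 mod 4. M₂ = 4, y₂ ≡ 1 mod 3. z = 2×3×3 + 1×4×1 ≡ 10 mod 12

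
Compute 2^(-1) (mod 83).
Since 83 is prime, by Fermat 2^(-1) ≡ 2^{81} ≡ 42 (mod 83). Verify: 2 × 42 = 84 ≡ 1 (mod 83)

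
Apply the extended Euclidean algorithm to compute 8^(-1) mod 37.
Extended GCD: 8(14) + 37(-3) = 1. So 8^(-1) ≡ 14 mod 37. Verify: 8 × 14 = 112 ≡ 1 mod 37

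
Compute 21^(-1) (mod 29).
Since 29 is prime, by Fermat 21^(-1) ≡ 21^{27} ≡ 18 (mod 29). Verify: 21 × 18 = 378 ≡ 1 (mod 29)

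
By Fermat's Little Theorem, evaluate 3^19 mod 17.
By Fermat: 3^{16} ≡ 1 (mod 17). So 3^{19} = 3^{16} · 3^{3} ≡ 3^{3} ≡ 10 (mod 17)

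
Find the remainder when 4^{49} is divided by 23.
By Fermat: 4^{22} ≡ 1 (mod 23). 49 = 2×22 + 5. So 4^{49} ≡ 4^{5} ≡ 12 (mod 23)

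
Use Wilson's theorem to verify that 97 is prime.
(96)! mod 97 = 96. Since this equals -1 mod 97, Wilson confirms 97 is prime.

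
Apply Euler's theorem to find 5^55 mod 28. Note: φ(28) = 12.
By Euler: 5^{12} ≡ 1 mod 28 since gcd(5, 28) = 1. 55 = 4×12 + 7. So 5^{55} ≡ 5^{7} ≡ 5 mod 28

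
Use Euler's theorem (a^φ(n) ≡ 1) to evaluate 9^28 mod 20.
By Euler: 9^{8} ≡ 1 mod 20 since gcd(9, 20) = 1. 28 = 3×8 + 4. So 9^{28} ≡ 9^{4} ≡ 1 mod 20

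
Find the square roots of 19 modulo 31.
The square roots of 19 mod 31 are 9 and 22. Verify: 9² = 81 ≡ 19 (mod 31)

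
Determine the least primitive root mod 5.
g = 2. Powers: [2, 4, 3, 1] generates all 4 non-zero residues.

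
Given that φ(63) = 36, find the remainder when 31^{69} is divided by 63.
By Euler: 31^{36} ≡ 1 (mod 63) since gcd(31, 63) = 1. 69 = 1×36 + 33. So 31^{69} ≡ 31^{33} ≡ 55 (mod 63)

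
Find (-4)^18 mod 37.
By repeated squaring mod 37: (-4)^{1}≡33, (-4)^{2}≡16, (-4)^{4}≡34, (-4)^{8}≡9, (-4)^{16}≡7. Then (-4)^{18} = (-4)^{16+2} ≡ 7 × 16 ≡ 1 mod 37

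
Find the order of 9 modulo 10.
Powers of 9 mod 10: 9^1≡9, 9^2≡1. Order = 2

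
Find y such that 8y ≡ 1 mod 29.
Since 29 is prime, by Fermat 8^(-1) ≡ 8^{27} ≡ 11 mod 29. Verify: 8 × 11 = 88 ≡ 1 mod 29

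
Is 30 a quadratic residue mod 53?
By Euler's criterion: 30^{26} ≡ 52 mod 53. Since this equals -1 (≡ 52), 30 is not a QR.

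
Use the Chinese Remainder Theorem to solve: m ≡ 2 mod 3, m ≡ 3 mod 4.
M = 3 × 4 = 12. M₁ = 4, y₁ ≡ 1 mod 3. M₂ = 3, y₂ ≡ 3 mod 4. m = 2×4×1 + 3×3×3 ≡ 11 mod 12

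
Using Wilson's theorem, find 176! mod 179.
(178)! = (176)! × (177) × (178) ≡ -1 (mod 179). So (176)! ≡ -1 × [(178)(177)]^(-1) ≡ 89 (mod 179)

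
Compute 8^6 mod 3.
Using Fermat: 8^{2} ≡ 1 (mod 3). 6 ≡ 0 (mod 2). So 8^{6} ≡ 8^{0} ≡ 1 (mod 3)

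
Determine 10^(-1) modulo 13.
Since 13 is prime, by Fermat 10^(-1) ≡ 10^{11} ≡ 4 mod 13. Verify: 10 × 4 = 40 ≡ 1 mod 13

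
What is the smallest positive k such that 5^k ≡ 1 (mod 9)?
Powers of 5 mod 9: 5^1≡5, 5^2≡7, 5^3≡8, 5^4≡4, 5^5≡2, 5^6≡1. So the order of 5 is 6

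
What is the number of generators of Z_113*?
Number of primitive roots mod 113 = φ(p-1) = φ(112) = 48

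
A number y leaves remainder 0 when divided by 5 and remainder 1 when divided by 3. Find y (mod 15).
M = 5 × 3 = 15. M₁ = 3, y₁ ≡ 2 (mod 5). M₂ = 5, y₂ ≡ 2 (mod 3). y = 0×3×2 + 1×5×2 ≡ 10 (mod 15)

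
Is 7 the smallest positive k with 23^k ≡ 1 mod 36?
Powers of 23 mod 36: 23^1≡23, 23^2≡25, 23^3≡35, 23^4≡13, 23^5≡11, 23^6≡1. Already 23^6≡1, so the order is 6 < 7. No, the actual order is 6.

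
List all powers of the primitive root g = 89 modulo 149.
89^1, 89^2, ..., 89^{148} mod 149: [89, 24, 50, 129, 8, 116, 43, 102, 138, 64, 34, 46, 71, 61, 65, 123, 70, 121, 41, 73, 90, 113, 74, 30, 137, 124, 10, 145, 91, 53, 98, 80, 117, 132, 126, 39, 44, 42, 13, 114, 14, 54, 38, 104, 18, 112, 134, 6, 87, 144, 2, 29, 48, 100, 109, 16, 83, 86, 55, 127, 128, 68, 92, 142, 122, 130, 97, 140, 93, 82, 146, 31, 77, 148, 60, 125, 99, 20, 141, 33, 106, 47, 11, 85, 115, 103, 78, 88, 84, 26, 79, 28, 108, 76, 59, 36, 75, 119, 12, 25, 139, 4, 58, 96, 51, 69, 32, 17, 23, 110, 105, 107, 136, 35, 135, 95, 111, 45, 131, 37, 15, 143, 62, 5, 147, 120, 101, 49, 40, 133, 66, 63, 94, 22, 21, 81, 57, 7, 27, 19, 52, 9, 56, 67, 3, 118, 72, 1]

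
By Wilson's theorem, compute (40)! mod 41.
By Wilson's theorem, (40)! ≡ -1 ≡ 40 mod 41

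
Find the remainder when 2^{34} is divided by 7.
By Fermat: 2^{6} ≡ 1 (mod 7). 34 = 5×6 + 4. So 2^{34} ≡ 2^{4} ≡ 2 (mod 7)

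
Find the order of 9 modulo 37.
Powers of 9 mod 37: 9^1≡9, 9^2≡7, 9^3≡26, 9^4≡12, 9^5≡34, 9^6≡10, 9^7≡16, 9^8≡33, 9^9≡1. So the order of 9 is 9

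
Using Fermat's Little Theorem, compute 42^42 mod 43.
By Fermat's Little Theorem, 42^{42} ≡ 1 (mod 43) since 43 is prime and gcd(42, 43) = 1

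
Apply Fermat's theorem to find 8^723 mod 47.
By Fermat: 8^{46} ≡ 1 mod 47. 723 ≡ 33 mod 46. So 8^{723} ≡ 8^{33} ≡ 34 mod 47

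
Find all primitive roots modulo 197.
There are φ(196) = 84 primitive roots mod 197: {2, 3, 5, 8, 11, 12, 13, 17, 18, 21, 27, 30, 31, 32, 35, 38, 44, 45, 46, 48, 50, 52, 56, 57, 58, 66, 67, 71, 72, 73, 74, 75, 78, 79, 80, 82, 86, 89, 91, 94, 95, 98, 99, 102, 103, 106, 108, 111, 115, 117, 118, 119, 122, 123, 124, 125, 126, 130, 131, 139, 140, 141, 145, 147, 149, 151, 152, 153, 159, 162, 165, 166, 167, 170, 176, 179, 180, 184, 185, 186, 189, 192, 194, 195}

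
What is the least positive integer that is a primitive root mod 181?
g = 2. For each prime q|180: 2^{90}≡180, 2^{60}≡48, 2^{36}≡59, none ≡ 1, so ord_181(2) = 180 and 2 is a primitive root.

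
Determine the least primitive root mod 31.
g = 3. For each prime q|30: 3^{15}≡30, 3^{10}≡25, 3^{6}≡16, none ≡ 1, so ord_31(3) = 30 and 3 is a primitive root.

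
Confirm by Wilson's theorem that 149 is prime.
(148)! mod 149 = 148. Since this equals -1 (mod 149), Wilson confirms 149 is prime.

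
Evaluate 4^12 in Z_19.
By repeated squaring mod 19: 4^{1}≡4, 4^{2}≡16, 4^{4}≡9, 4^{8}≡5. Then 4^{12} = 4^{8+4} ≡ 5 × 9 ≡ 7 mod 19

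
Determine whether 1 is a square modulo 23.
By Euler's criterion: 1^{11} ≡ 1 mod 23. Since this equals 1, 1 is a QR.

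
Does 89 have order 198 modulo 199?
89^{99} ≡ 1 (mod 199) and 99 < 198, so ord_199(89) = 99 ≠ 198 and 89 is not a primitive root.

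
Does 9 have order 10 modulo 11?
9^{5} ≡ 1 mod 11 and 5 < 10, so ord_11(9) = 5 ≠ 10 and 9 is not a primitive root.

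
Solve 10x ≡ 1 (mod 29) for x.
Since 29 is prime, by Fermat 10^(-1) ≡ 10^{27} ≡ 3 (mod 29). Verify: 10 × 3 = 30 ≡ 1 (mod 29)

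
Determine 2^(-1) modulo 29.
Since 29 is prime, by Fermat 2^(-1) ≡ 2^{27} ≡ 15 mod 29. Verify: 2 × 15 = 30 ≡ 1 mod 29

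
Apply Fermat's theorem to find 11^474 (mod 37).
By Fermat: 11^{36} ≡ 1 (mod 37). 474 ≡ 6 (mod 36). So 11^{474} ≡ 11^{6} ≡ 1 (mod 37)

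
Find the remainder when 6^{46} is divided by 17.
By Fermat: 6^{16} ≡ 1 mod 17. 46 = 2×16 + 14. So 6^{46} ≡ 6^{14} ≡ 9 mod 17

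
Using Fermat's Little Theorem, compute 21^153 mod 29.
By Fermat: 21^{28} ≡ 1 mod 29. 153 = 5×28 + 13. So 21^{153} ≡ 21^{13} ≡ 11 mod 29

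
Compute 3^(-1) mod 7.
Since 7 is prime, by Fermat 3^(-1) ≡ 3^{5} ≡ 5 mod 7. Verify: 3 × 5 = 15 ≡ 1 mod 7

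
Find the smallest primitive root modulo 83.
g = 2. For each prime q|82: 2^{41}≡82, 2^{2}≡4, none ≡ 1, so ord_83(2) = 82 and 2 is a primitive root.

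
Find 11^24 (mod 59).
By repeated squaring (mod 59): 11^{1}≡11, 11^{2}≡3, 11^{4}≡9, 11^{8}≡22, 11^{16}≡12. Then 11^{24} = 11^{16+8} ≡ 12 × 22 ≡ 28 (mod 59)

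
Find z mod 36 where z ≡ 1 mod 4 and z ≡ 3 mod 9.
M = 4 × 9 = 36. M₁ = 9, y₁ ≡ 1 mod 4. M₂ = 4, y₂ ≡ 7 mod 9. z = 1×9×1 + 3×4×7 ≡ 21 mod 36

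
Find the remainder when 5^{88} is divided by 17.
By Fermat: 5^{16} ≡ 1 (mod 17). 88 = 5×16 + 8. So 5^{88} ≡ 5^{8} ≡ 16 (mod 17)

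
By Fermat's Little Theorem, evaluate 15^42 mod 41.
By Fermat: 15^{40} ≡ 1 mod 41. So 15^{42} = 15^{40} · 15^{2} ≡ 15^{2} ≡ 20 mod 41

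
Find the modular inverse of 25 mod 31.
Since 31 is prime, by Fermat 25^(-1) ≡ 25^{29} ≡ 5 (mod 31). Verify: 25 × 5 = 125 ≡ 1 (mod 31)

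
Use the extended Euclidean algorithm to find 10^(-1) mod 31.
Extended GCD: 10(-3) + 31(1) = 1. So 10^(-1) ≡ -3 ≡ 28 (mod 31). Verify: 10 × 28 = 280 ≡ 1 (mod 31)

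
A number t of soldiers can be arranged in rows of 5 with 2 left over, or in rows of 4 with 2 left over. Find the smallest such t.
M = 5 × 4 = 20. M₁ = 4, y₁ ≡ 4 mod 5. M₂ = 5, y₂ ≡ 1 mod 4. t = 2×4×4 + 2×5×1 ≡ 2 mod 20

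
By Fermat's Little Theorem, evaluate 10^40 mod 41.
By Fermat's Little Theorem, 10^{40} ≡ 1 mod 41 since 41 is prime and gcd(10, 41) = 1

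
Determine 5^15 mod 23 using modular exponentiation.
By repeated squaring (mod 23): 5^{1}≡5, 5^{2}≡2, 5^{4}≡4, 5^{8}≡16. Then 5^{15} = 5^{8+4+2+1} ≡ 16 × 4 × 2 × 5 ≡ 19 (mod 23)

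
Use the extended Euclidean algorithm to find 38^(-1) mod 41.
Extended GCD: 38(-14) + 41(13) = 1. So 38^(-1) ≡ -14 ≡ 27 (mod 41). Verify: 38 × 27 = 1026 ≡ 1 (mod 41)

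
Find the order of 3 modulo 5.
Powers of 3 mod 5: 3^1≡3, 3^2≡4, 3^3≡2, 3^4≡1. Order = 4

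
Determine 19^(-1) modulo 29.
Since 29 is prime, by Fermat 19^(-1) ≡ 19^{27} ≡ 26 mod 29. Verify: 19 × 26 = 494 ≡ 1 mod 29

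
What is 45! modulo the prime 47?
(46)! = (45)! × (46) ≡ -1 (mod 47). So (45)! ≡ -1 × (46)^(-1) ≡ (-1)×(-1) = 1 (mod 47)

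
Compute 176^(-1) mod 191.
Since 191 is prime, by Fermat 176^(-1) ≡ 176^{189} ≡ 140 mod 191. Verify: 176 × 140 = 24640 ≡ 1 mod 191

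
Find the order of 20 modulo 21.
Powers of 20 mod 21: 20^1≡20, 20^2≡1. So the order of 20 is 2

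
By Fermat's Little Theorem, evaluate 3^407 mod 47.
By Fermat: 3^{46} ≡ 1 (mod 47). 407 ≡ 39 (mod 46). So 3^{407} ≡ 3^{39} ≡ 32 (mod 47)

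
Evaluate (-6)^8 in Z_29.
By repeated squaring mod 29: (-6)^{1}≡23, (-6)^{2}≡7, (-6)^{4}≡20, (-6)^{8}≡23. So (-6)^{8} ≡ 23 mod 29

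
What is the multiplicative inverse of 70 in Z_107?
Since 107 is prime, by Fermat 70^(-1) ≡ 70^{105} ≡ 26 (mod 107). Verify: 70 × 26 = 1820 ≡ 1 (mod 107)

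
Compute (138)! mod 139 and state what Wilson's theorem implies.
(138)! mod 139 = 138. Since this equals -1 mod 139, Wilson confirms 139 is prime.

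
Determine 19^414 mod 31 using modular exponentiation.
Using Fermat: 19^{30} ≡ 1 mod 31. 414 ≡ 24 mod 30. So 19^{414} ≡ 19^{24} ≡ 16 mod 31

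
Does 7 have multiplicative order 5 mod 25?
Powers of 7 mod 25: 7^1≡7, 7^2≡24, 7^3≡18, 7^4≡1. Already 7^4≡1, so the order is 4 < 5. No, the actual order is 4.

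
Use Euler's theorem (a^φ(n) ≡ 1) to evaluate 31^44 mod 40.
By Euler: 31^{16} ≡ 1 (mod 40) since gcd(31, 40) = 1. 44 = 2×16 + 12. So 31^{44} ≡ 31^{12} ≡ 1 (mod 40)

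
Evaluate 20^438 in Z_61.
Using Fermat: 20^{60} ≡ 1 (mod 61). 438 ≡ 18 (mod 60). So 20^{438} ≡ 20^{18} ≡ 9 (mod 61)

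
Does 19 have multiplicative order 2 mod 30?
Powers of 19 mod 30: 19^1≡19, 19^2≡1. First k with 19^k≡1 is k=2. Yes, ord_30(19) = 2.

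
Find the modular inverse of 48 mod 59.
Since 59 is prime, by Fermat 48^(-1) ≡ 48^{57} ≡ 16 (mod 59). Verify: 48 × 16 = 768 ≡ 1 (mod 59)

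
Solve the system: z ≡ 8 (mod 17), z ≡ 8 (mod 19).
M = 17 × 19 = 323. M₁ = 19, y₁ ≡ 9 (mod 17). M₂ = 17, y₂ ≡ 9 (mod 19). z = 8×19×9 + 8×17×9 ≡ 8 (mod 323)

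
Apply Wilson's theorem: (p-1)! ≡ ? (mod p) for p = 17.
By Wilson's theorem, (16)! ≡ -1 ≡ 16 mod 17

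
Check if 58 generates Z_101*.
58^{25} ≡ 1 (mod 101) and 25 < 100, so ord_101(58) = 25 ≠ 100 and 58 is not a primitive root.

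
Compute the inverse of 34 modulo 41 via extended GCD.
Extended GCD: 34(-6) + 41(5) = 1. So 34^(-1) ≡ -6 ≡ 35 (mod 41). Verify: 34 × 35 = 1190 ≡ 1 (mod 41)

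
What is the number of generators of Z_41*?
There are φ(41-1) = φ(40) = 16 primitive roots modulo 41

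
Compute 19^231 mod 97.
Using Fermat: 19^{96} ≡ 1 (mod 97). 231 ≡ 39 (mod 96). So 19^{231} ≡ 19^{39} ≡ 55 (mod 97)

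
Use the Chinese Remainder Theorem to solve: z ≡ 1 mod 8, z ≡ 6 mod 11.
M = 8 × 11 = 88. M₁ = 11, y₁ ≡ 3 mod 8. M₂ = 8, y₂ ≡ 7 mod 11. z = 1×11×3 + 6×8×7 ≡ 17 mod 88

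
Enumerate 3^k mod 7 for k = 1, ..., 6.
3^1, 3^2, ..., 3^{6} mod 7: [3, 2, 6, 4, 5, 1]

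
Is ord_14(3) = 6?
Powers of 3 mod 14: 3^1≡3, 3^2≡9, 3^3≡13, 3^4≡11, 3^5≡5, 3^6≡1. First k with 3^k≡1 is k=6. Yes, ord_14(3) = 6.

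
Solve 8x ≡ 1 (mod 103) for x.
Since 103 is prime, by Fermat 8^(-1) ≡ 8^{101} ≡ 13 (mod 103). Verify: 8 × 13 = 104 ≡ 1 (mod 103)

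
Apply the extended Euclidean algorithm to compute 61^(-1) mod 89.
Extended GCD: 61(-35) + 89(24) = 1. So 61^(-1) ≡ -35 ≡ 54 mod 89. Verify: 61 × 54 = 3294 ≡ 1 mod 89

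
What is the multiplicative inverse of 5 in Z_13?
Since 13 is prime, by Fermat 5^(-1) ≡ 5^{11} ≡ 8 mod 13. Verify: 5 × 8 = 40 ≡ 1 mod 13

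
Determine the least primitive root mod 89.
g = 3. Powers: [3, 9, 27, 81, 65, 17, 51, 64, 14, 42, ...] generates all 88 non-zero residues.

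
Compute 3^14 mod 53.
By repeated squaring mod 53: 3^{1}≡3, 3^{2}≡9, 3^{4}≡28, 3^{8}≡42. Then 3^{14} = 3^{8+4+2} ≡ 42 × 28 × 9 ≡ 37 mod 53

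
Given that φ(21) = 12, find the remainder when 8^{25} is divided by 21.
By Euler: 8^{12} ≡ 1 (mod 21) since gcd(8, 21) = 1. 25 = 2×12 + 1. So 8^{25} ≡ 8^{1} ≡ 8 (mod 21)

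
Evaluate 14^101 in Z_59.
Using Fermat: 14^{58} ≡ 1 mod 59. 101 ≡ 43 mod 58. So 14^{101} ≡ 14^{43} ≡ 32 mod 59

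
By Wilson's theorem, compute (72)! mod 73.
By Wilson's theorem, (72)! ≡ -1 ≡ 72 mod 73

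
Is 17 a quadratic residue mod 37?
By Euler's criterion: 17^{18} ≡ 36 mod 37. Since this equals -1 (≡ 36), 17 is not a QR.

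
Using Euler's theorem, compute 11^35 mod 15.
By Euler: 11^{8} ≡ 1 mod 15 since gcd(11, 15) = 1. 35 = 4×8 + 3. So 11^{35} ≡ 11^{3} ≡ 11 mod 15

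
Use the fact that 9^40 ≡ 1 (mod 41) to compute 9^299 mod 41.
By Fermat: 9^{40} ≡ 1 (mod 41). 299 ≡ 19 (mod 40). So 9^{299} ≡ 9^{19} ≡ 32 (mod 41)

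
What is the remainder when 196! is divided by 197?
By Wilson's theorem, (196)! ≡ -1 ≡ 196 mod 197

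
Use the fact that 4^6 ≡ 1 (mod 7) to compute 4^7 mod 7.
By Fermat: 4^{6} ≡ 1 (mod 7). So 4^{7} = 4^{6} · 4^{1} ≡ 4^{1} ≡ 4 (mod 7)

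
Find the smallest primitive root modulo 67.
g = 2. For each prime q|66: 2^{33}≡66, 2^{22}≡37, 2^{6}≡64, none ≡ 1, so ord_67(2) = 66 and 2 is a primitive root.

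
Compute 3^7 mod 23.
By repeated squaring mod 23: 3^{1}≡3, 3^{2}≡9, 3^{4}≡12. Then 3^{7} = 3^{4+2+1} ≡ 12 × 9 × 3 ≡ 2 mod 23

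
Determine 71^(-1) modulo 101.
Since 101 is prime, by Fermat 71^(-1) ≡ 71^{99} ≡ 37 mod 101. Verify: 71 × 37 = 2627 ≡ 1 mod 101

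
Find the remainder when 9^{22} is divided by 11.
By Fermat: 9^{10} ≡ 1 mod 11. 22 = 2×10 + 2. So 9^{22} ≡ 9^{2} ≡ 4 mod 11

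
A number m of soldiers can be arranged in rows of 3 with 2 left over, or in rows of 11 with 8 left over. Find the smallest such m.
M = 3 × 11 = 33. M₁ = 11, y₁ ≡ 2 (mod 3). M₂ = 3, y₂ ≡ 4 (mod 11). m = 2×11×2 + 8×3×4 ≡ 8 (mod 33)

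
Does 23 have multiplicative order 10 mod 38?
Powers of 23 mod 38: 23^1≡23, 23^2≡35, 23^3≡7, 23^4≡9, 23^5≡17, 23^6≡11, 23^7≡25, 23^8≡5, 23^9≡1. Already 23^9≡1, so the order is 9 < 10. No, the actual order is 9.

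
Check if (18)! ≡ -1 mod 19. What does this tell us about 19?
(18)! mod 19 = 18. Since this equals -1 mod 19, Wilson confirms 19 is prime.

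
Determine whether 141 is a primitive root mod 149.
ord_149(141) divides 148. For each prime q|148: 141^{74}≡148, 141^{4}≡73, none ≡ 1. So 141 has order 148 and is a primitive root mod 149.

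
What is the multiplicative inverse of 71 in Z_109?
Since 109 is prime, by Fermat 71^(-1) ≡ 71^{107} ≡ 43 mod 109. Verify: 71 × 43 = 3053 ≡ 1 mod 109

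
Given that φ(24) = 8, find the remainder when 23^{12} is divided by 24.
By Euler: 23^{8} ≡ 1 (mod 24) since gcd(23, 24) = 1. 12 = 1×8 + 4. So 23^{12} ≡ 23^{4} ≡ 1 (mod 24)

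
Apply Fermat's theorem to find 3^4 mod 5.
By Fermat's Little Theorem, 3^{4} ≡ 1 mod 5 since 5 is prime and gcd(3, 5) = 1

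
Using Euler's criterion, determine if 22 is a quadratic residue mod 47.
By Euler's criterion: 22^{23} ≡ 46 mod 47. Since this equals -1 (≡ 46), 22 is not a QR.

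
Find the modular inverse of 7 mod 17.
Since 17 is prime, by Fermat 7^(-1) ≡ 7^{15} ≡ 5 mod 17. Verify: 7 × 5 = 35 ≡ 1 mod 17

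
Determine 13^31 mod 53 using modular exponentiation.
By repeated squaring (mod 53): 13^{1}≡13, 13^{2}≡10, 13^{4}≡47, 13^{8}≡36, 13^{16}≡24. Then 13^{31} = 13^{16+8+4+2+1} ≡ 24 × 36 × 47 × 10 × 13 ≡ 28 (mod 53)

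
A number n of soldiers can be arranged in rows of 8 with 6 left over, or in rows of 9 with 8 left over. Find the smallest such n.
M = 8 × 9 = 72. M₁ = 9, y₁ ≡ 1 (mod 8). M₂ = 8, y₂ ≡ 8 (mod 9). n = 6×9×1 + 8×8×8 ≡ 62 (mod 72)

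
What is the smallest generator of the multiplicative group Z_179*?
g = 2. Powers: [2, 4, 8, 16, 32, 64, 128, 77, 154, 129, ...] generates all 178 non-zero residues.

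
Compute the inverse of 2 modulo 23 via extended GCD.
Extended GCD: 2(-11) + 23(1) = 1. So 2^(-1) ≡ -11 ≡ 12 (mod 23). Verify: 2 × 12 = 24 ≡ 1 (mod 23)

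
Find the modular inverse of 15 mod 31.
Since 31 is prime, by Fermat 15^(-1) ≡ 15^{29} ≡ 29 (mod 31). Verify: 15 × 29 = 435 ≡ 1 (mod 31)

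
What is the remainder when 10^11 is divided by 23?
By repeated squaring mod 23: 10^{1}≡10, 10^{2}≡8, 10^{4}≡18, 10^{8}≡2. Then 10^{11} = 10^{8+2+1} ≡ 2 × 8 × 10 ≡ 22 mod 23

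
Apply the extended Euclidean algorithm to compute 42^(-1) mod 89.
Extended GCD: 42(-36) + 89(17) = 1. So 42^(-1) ≡ -36 ≡ 53 (mod 89). Verify: 42 × 53 = 2226 ≡ 1 (mod 89)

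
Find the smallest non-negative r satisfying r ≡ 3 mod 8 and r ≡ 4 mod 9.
M = 8 × 9 = 72. M₁ = 9, y₁ ≡ 1 mod 8. M₂ = 8, y₂ ≡ 8 mod 9. r = 3×9×1 + 4×8×8 ≡ 67 mod 72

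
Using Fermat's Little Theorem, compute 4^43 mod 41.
By Fermat: 4^{40} ≡ 1 (mod 41). So 4^{43} = 4^{40} · 4^{3} ≡ 4^{3} ≡ 23 (mod 41)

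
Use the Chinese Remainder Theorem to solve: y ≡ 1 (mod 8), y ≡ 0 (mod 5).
M = 8 × 5 = 40. M₁ = 5, y₁ ≡ 5 (mod 8). M₂ = 8, y₂ ≡ 2 (mod 5). y = 1×5×5 + 0×8×2 ≡ 25 (mod 40)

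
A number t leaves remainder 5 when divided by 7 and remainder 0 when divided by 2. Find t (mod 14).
M = 7 × 2 = 14. M₁ = 2, y₁ ≡ 4 (mod 7). M₂ = 7, y₂ ≡ 1 (mod 2). t = 5×2×4 + 0×7×1 ≡ 12 (mod 14)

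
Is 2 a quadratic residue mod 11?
By Euler's criterion: 2^{5} ≡ 10 mod 11. Since this equals -1 (≡ 10), 2 is not a QR.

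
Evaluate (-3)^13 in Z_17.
By repeated squaring (mod 17): (-3)^{1}≡14, (-3)^{2}≡9, (-3)^{4}≡13, (-3)^{8}≡16. Then (-3)^{13} = (-3)^{8+4+1} ≡ 16 × 13 × 14 ≡ 5 (mod 17)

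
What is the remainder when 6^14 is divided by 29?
By repeated squaring mod 29: 6^{1}≡6, 6^{2}≡7, 6^{4}≡20, 6^{8}≡23. Then 6^{14} = 6^{8+4+2} ≡ 23 × 20 × 7 ≡ 1 mod 29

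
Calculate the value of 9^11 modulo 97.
By repeated squaring (mod 97): 9^{1}≡9, 9^{2}≡81, 9^{4}≡62, 9^{8}≡61. Then 9^{11} = 9^{8+2+1} ≡ 61 × 81 × 9 ≡ 43 (mod 97)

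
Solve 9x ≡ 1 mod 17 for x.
Since 17 is prime, by Fermat 9^(-1) ≡ 9^{15} ≡ 2 mod 17. Verify: 9 × 2 = 18 ≡ 1 mod 17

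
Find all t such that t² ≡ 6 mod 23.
The square roots of 6 mod 23 are 12 and 11. Verify: 12² = 144 ≡ 6 mod 23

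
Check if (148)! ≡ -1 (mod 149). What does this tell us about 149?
(148)! mod 149 = 148. Since this equals -1 (mod 149), Wilson confirms 149 is prime.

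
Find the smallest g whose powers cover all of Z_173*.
g = 2. For each prime q|172: 2^{86}≡172, 2^{4}≡16, none ≡ 1, so ord_173(2) = 172 and 2 is a primitive root.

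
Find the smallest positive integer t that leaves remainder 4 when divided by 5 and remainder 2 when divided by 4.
M = 5 × 4 = 20. M₁ = 4, y₁ ≡ 4 mod 5. M₂ = 5, y₂ ≡ 1 mod 4. t = 4×4×4 + 2×5×1 ≡ 14 mod 20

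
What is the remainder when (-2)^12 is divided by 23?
By repeated squaring mod 23: (-2)^{1}≡21, (-2)^{2}≡4, (-2)^{4}≡16, (-2)^{8}≡3. Then (-2)^{12} = (-2)^{8+4} ≡ 3 × 16 ≡ 2 mod 23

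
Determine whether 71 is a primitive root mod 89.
71^{44} ≡ 1 mod 89 and 44 < 88, so ord_89(71) = 44 ≠ 88 and 71 is not a primitive root.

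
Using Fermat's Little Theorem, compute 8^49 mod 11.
By Fermat: 8^{10} ≡ 1 (mod 11). 49 = 4×10 + 9. So 8^{49} ≡ 8^{9} ≡ 7 (mod 11)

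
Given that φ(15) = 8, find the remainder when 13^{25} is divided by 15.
By Euler: 13^{8} ≡ 1 (mod 15) since gcd(13, 15) = 1. 25 = 3×8 + 1. So 13^{25} ≡ 13^{1} ≡ 13 (mod 15)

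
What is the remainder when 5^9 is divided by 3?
Using Fermat: 5^{2} ≡ 1 (mod 3). 9 ≡ 1 (mod 2). So 5^{9} ≡ 5^{1} ≡ 2 (mod 3)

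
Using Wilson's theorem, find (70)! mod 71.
By Wilson's theorem, (70)! ≡ -1 ≡ 70 mod 71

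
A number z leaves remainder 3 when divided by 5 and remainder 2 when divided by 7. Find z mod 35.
M = 5 × 7 = 35. M₁ = 7, y₁ ≡ 3 mod 5. M₂ = 5, y₂ ≡ 3 mod 7. z = 3×7×3 + 2×5×3 ≡ 23 mod 35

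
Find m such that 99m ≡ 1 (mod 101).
Since 101 is prime, by Fermat 99^(-1) ≡ 99^{99} ≡ 50 (mod 101). Verify: 99 × 50 = 4950 ≡ 1 (mod 101)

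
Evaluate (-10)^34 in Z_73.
By repeated squaring mod 73: (-10)^{1}≡63, (-10)^{2}≡27, (-10)^{4}≡72, (-10)^{8}≡1, (-10)^{16}≡1, (-10)^{32}≡1. Then (-10)^{34} = (-10)^{32+2} ≡ 1 × 27 ≡ 27 mod 73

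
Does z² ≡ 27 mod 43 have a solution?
By Euler's criterion: 27^{21} ≡ 42 mod 43. Since this equals -1 (≡ 42), 27 is not a QR.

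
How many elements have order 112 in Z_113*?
A prime p has φ(p-1) primitive roots; here φ(112) = 48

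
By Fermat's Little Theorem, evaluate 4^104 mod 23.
By Fermat: 4^{22} ≡ 1 (mod 23). 104 = 4×22 + 16. So 4^{104} ≡ 4^{16} ≡ 12 (mod 23)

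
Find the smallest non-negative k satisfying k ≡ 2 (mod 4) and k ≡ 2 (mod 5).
M = 4 × 5 = 20. M₁ = 5, y₁ ≡ 1 (mod 4). M₂ = 4, y₂ ≡ 4 (mod 5). k = 2×5×1 + 2×4×4 ≡ 2 (mod 20)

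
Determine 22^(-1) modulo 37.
Since 37 is prime, by Fermat 22^(-1) ≡ 22^{35} ≡ 32 (mod 37). Verify: 22 × 32 = 704 ≡ 1 (mod 37)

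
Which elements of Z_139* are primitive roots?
There are φ(138) = 44 primitive roots mod 139: {2, 3, 12, 15, 17, 18, 19, 21, 22, 26, 32, 40, 50, 53, 56, 58, 61, 68, 70, 72, 73, 85, 88, 90, 92, 93, 98, 101, 102, 104, 108, 109, 110, 111, 114, 115, 119, 123, 126, 128, 130, 132, 134, 135}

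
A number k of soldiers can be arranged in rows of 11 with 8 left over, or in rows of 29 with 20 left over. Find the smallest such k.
M = 11 × 29 = 319. M₁ = 29, y₁ ≡ 8 (mod 11). M₂ = 11, y₂ ≡ 8 (mod 29). k = 8×29×8 + 20×11×8 ≡ 107 (mod 319)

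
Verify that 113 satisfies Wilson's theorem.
(112)! mod 113 = 112. Since this equals -1 mod 113, Wilson confirms 113 is prime.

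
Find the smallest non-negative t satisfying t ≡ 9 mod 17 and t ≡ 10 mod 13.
M = 17 × 13 = 221. M₁ = 13, y₁ ≡ 4 mod 17. M₂ = 17, y₂ ≡ 10 mod 13. t = 9×13×4 + 10×17×10 ≡ 179 mod 221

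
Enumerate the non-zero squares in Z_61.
QRs mod 61: {1, 3, 4, 5, 9, 12, 13, 14, 15, 16, 19, 20, 22, 25, 27, 34, 36, 39, 41, 42, 45, 46, 47, 48, 49, 52, 56, 57, 58, 60}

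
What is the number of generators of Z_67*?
A prime p has φ(p-1) primitive roots; here φ(66) = 20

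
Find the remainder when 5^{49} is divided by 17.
By Fermat: 5^{16} ≡ 1 (mod 17). 49 = 3×16 + 1. So 5^{49} ≡ 5^{1} ≡ 5 (mod 17)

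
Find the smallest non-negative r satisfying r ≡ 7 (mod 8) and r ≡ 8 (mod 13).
M = 8 × 13 = 104. M₁ = 13, y₁ ≡ 5 (mod 8). M₂ = 8, y₂ ≡ 5 (mod 13). r = 7×13×5 + 8×8×5 ≡ 47 (mod 104)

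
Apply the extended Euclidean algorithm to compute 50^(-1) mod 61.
Extended GCD: 50(11) + 61(-9) = 1. So 50^(-1) ≡ 11 (mod 61). Verify: 50 × 11 = 550 ≡ 1 (mod 61)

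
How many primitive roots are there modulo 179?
Number of primitive roots mod 179 = φ(p-1) = φ(178) = 88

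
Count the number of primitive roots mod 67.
A prime p has φ(p-1) primitive roots; here φ(66) = 20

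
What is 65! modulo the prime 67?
(66)! = (65)! × (66) ≡ -1 (mod 67). So (65)! ≡ -1 × (66)^(-1) ≡ (-1)×(-1) = 1 (mod 67)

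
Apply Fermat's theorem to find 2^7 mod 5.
By Fermat: 2^{4} ≡ 1 mod 5. So 2^{7} = 2^{4} · 2^{3} ≡ 2^{3} ≡ 3 mod 5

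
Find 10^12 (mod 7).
Using Fermat: 10^{6} ≡ 1 (mod 7). 12 ≡ 0 (mod 6). So 10^{12} ≡ 10^{0} ≡ 1 (mod 7)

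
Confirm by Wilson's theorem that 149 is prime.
(148)! mod 149 = 148. Since this equals -1 mod 149, Wilson confirms 149 is prime.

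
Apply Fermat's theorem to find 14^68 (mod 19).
By Fermat: 14^{18} ≡ 1 (mod 19). 68 = 3×18 + 14. So 14^{68} ≡ 14^{14} ≡ 9 (mod 19)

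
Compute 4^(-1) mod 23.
Since 23 is prime, by Fermat 4^(-1) ≡ 4^{21} ≡ 6 mod 23. Verify: 4 × 6 = 24 ≡ 1 mod 23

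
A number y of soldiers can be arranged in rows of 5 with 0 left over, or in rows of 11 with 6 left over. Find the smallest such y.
M = 5 × 11 = 55. M₁ = 11, y₁ ≡ 1 mod 5. M₂ = 5, y₂ ≡ 9 mod 11. y = 0×11×1 + 6×5×9 ≡ 50 mod 55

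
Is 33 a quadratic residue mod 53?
By Euler's criterion: 33^{26} ≡ 52 mod 53. Since this equals -1 (≡ 52), 33 is not a QR.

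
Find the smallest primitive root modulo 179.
g = 2. Powers: [2, 4, 8, 16, 32, 64, 128, 77, 154, 129, ...] generates all 178 non-zero residues.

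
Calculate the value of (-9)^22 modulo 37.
By repeated squaring (mod 37): (-9)^{1}≡28, (-9)^{2}≡7, (-9)^{4}≡12, (-9)^{8}≡33, (-9)^{16}≡16. Then (-9)^{22} = (-9)^{16+4+2} ≡ 16 × 12 × 7 ≡ 12 (mod 37)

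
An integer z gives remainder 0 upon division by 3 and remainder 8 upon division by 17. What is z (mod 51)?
M = 3 × 17 = 51. M₁ = 17, y₁ ≡ 2 (mod 3). M₂ = 3, y₂ ≡ 6 (mod 17). z = 0×17×2 + 8×3×6 ≡ 42 (mod 51)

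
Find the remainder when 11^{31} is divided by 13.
By Fermat: 11^{12} ≡ 1 (mod 13). 31 = 2×12 + 7. So 11^{31} ≡ 11^{7} ≡ 2 (mod 13)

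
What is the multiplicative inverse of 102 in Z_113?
Since 113 is prime, by Fermat 102^(-1) ≡ 102^{111} ≡ 41 (mod 113). Verify: 102 × 41 = 4182 ≡ 1 (mod 113)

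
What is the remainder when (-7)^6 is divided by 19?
By repeated squaring (mod 19): (-7)^{1}≡12, (-7)^{2}≡11, (-7)^{4}≡7. Then (-7)^{6} = (-7)^{4+2} ≡ 7 × 11 ≡ 1 (mod 19)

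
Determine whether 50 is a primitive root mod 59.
ord_59(50) divides 58. For each prime q|58: 50^{29}≡58, 50^{2}≡22, none ≡ 1. So 50 has order 58 and is a primitive root mod 59.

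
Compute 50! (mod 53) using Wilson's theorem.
(52)! = (50)! × (51) × (52) ≡ -1 (mod 53). So (50)! ≡ -1 × [(52)(51)]^(-1) ≡ 26 (mod 53)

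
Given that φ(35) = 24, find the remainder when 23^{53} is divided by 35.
By Euler: 23^{24} ≡ 1 (mod 35) since gcd(23, 35) = 1. 53 = 2×24 + 5. So 23^{53} ≡ 23^{5} ≡ 18 (mod 35)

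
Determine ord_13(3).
Powers of 3 mod 13: 3^1≡3, 3^2≡9, 3^3≡1. Order = 3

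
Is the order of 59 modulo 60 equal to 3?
Powers of 59 mod 60: 59^1≡59, 59^2≡1. Already 59^2≡1, so the order is 2 < 3. No, the actual order is 2.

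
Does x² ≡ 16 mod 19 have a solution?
By Euler's criterion: 16^{9} ≡ 1 mod 19. Since this equals 1, 16 is a QR.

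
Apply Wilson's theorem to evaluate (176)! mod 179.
(178)! = (176)! × (177) × (178) ≡ -1 (mod 179). So (176)! ≡ -1 × [(178)(177)]^(-1) ≡ 89 (mod 179)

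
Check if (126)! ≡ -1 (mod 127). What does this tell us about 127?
(126)! mod 127 = 126. Since this equals -1 (mod 127), Wilson confirms 127 is prime.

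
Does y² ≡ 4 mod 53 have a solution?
By Euler's criterion: 4^{26} ≡ 1 mod 53. Since this equals 1, 4 is a QR.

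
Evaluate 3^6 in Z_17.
By repeated squaring (mod 17): 3^{1}≡3, 3^{2}≡9, 3^{4}≡13. Then 3^{6} = 3^{4+2} ≡ 13 × 9 ≡ 15 (mod 17)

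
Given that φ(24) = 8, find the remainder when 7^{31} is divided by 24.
By Euler: 7^{8} ≡ 1 (mod 24) since gcd(7, 24) = 1. 31 = 3×8 + 7. So 7^{31} ≡ 7^{7} ≡ 7 (mod 24)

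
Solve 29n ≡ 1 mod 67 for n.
Since 67 is prime, by Fermat 29^(-1) ≡ 29^{65} ≡ 37 mod 67. Verify: 29 × 37 = 1073 ≡ 1 mod 67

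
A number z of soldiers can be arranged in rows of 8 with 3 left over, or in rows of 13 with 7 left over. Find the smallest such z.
M = 8 × 13 = 104. M₁ = 13, y₁ ≡ 5 mod 8. M₂ = 8, y₂ ≡ 5 mod 13. z = 3×13×5 + 7×8×5 ≡ 59 mod 104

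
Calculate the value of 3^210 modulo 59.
Using Fermat: 3^{58} ≡ 1 (mod 59). 210 ≡ 36 (mod 58). So 3^{210} ≡ 3^{36} ≡ 4 (mod 59)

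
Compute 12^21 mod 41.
By repeated squaring mod 41: 12^{1}≡12, 12^{2}≡21, 12^{4}≡31, 12^{8}≡18, 12^{16}≡37. Then 12^{21} = 12^{16+4+1} ≡ 37 × 31 × 12 ≡ 29 mod 41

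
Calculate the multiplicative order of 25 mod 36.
Powers of 25 mod 36: 25^1≡25, 25^2≡13, 25^3≡1. ord_36(25) = 3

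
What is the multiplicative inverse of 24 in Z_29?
Since 29 is prime, by Fermat 24^(-1) ≡ 24^{27} ≡ 23 mod 29. Verify: 24 × 23 = 552 ≡ 1 mod 29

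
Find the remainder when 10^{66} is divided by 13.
By Fermat: 10^{12} ≡ 1 (mod 13). 66 = 5×12 + 6. So 10^{66} ≡ 10^{6} ≡ 1 (mod 13)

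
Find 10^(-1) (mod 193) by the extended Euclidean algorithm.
Extended GCD: 10(58) + 193(-3) = 1. So 10^(-1) ≡ 58 (mod 193). Verify: 10 × 58 = 580 ≡ 1 (mod 193)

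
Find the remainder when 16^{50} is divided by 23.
By Fermat: 16^{22} ≡ 1 (mod 23). 50 = 2×22 + 6. So 16^{50} ≡ 16^{6} ≡ 4 (mod 23)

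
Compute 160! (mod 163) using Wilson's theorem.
(162)! = (160)! × (161) × (162) ≡ -1 (mod 163). So (160)! ≡ -1 × [(162)(161)]^(-1) ≡ 81 (mod 163)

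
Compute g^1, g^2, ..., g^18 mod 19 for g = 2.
2^1, 2^2, ..., 2^{18} mod 19: [2, 4, 8, 16, 13, 7, 14, 9, 18, 17, 15, 11, 3, 6, 12, 5, 10, 1]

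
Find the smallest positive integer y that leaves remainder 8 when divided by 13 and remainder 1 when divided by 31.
M = 13 × 31 = 403. M₁ = 31, y₁ ≡ 8 mod 13. M₂ = 13, y₂ ≡ 12 mod 31. y = 8×31×8 + 1×13×12 ≡ 125 mod 403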